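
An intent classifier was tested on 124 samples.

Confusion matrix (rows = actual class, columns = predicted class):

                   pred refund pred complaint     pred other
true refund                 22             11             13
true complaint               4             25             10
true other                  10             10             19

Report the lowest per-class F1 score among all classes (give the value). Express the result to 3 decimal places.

Per-class F1 score (2·TP/(2·TP+FP+FN)):
  refund: TP=22, FP=4+10=14, FN=11+13=24 → 44/82 = 0.5366
  complaint: TP=25, FP=11+10=21, FN=4+10=14 → 50/85 = 0.5882
  other: TP=19, FP=13+10=23, FN=10+10=20 → 38/81 = 0.4691
Lowest is class 'other' with F1 score = 0.469.

0.469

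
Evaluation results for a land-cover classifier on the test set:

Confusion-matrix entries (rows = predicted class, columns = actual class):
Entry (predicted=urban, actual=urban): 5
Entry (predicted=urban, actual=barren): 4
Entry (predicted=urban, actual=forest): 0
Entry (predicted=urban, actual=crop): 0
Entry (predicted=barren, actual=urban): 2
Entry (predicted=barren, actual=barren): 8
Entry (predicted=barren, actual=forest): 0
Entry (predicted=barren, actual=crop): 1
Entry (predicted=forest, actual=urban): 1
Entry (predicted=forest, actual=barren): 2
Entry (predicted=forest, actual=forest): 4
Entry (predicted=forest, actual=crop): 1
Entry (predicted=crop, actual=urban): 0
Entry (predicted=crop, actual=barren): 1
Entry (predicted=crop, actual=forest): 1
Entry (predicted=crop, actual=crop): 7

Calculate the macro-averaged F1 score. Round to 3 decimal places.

Per-class F1 score (2·TP/(2·TP+FP+FN)):
  urban: TP=5, FP=4+0+0=4, FN=2+1+0=3 → 10/17 = 0.5882
  barren: TP=8, FP=2+0+1=3, FN=4+2+1=7 → 16/26 = 0.6154
  forest: TP=4, FP=1+2+1=4, FN=0+0+1=1 → 8/13 = 0.6154
  crop: TP=7, FP=0+1+1=2, FN=0+1+1=2 → 14/18 = 0.7778
Macro-F1 score = mean = (0.5882 + 0.6154 + 0.6154 + 0.7778) / 4 = 0.649

0.649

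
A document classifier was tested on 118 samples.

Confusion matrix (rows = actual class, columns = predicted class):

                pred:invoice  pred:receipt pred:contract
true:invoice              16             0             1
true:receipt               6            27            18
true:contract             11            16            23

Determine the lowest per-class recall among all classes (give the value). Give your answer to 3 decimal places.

Per-class recall (TP/(TP+FN)):
  invoice: TP=16, FN=0+1=1 → 16/17 = 0.9412
  receipt: TP=27, FN=6+18=24 → 27/51 = 0.5294
  contract: TP=23, FN=11+16=27 → 23/50 = 0.4600
Lowest is class 'contract' with recall = 0.460.

0.460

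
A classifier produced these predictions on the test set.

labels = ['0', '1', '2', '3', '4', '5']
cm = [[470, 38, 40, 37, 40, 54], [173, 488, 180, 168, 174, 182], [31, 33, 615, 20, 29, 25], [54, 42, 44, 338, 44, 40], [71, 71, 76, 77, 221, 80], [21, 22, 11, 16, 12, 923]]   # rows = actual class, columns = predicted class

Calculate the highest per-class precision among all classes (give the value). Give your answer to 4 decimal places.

0.7078

Per-class precision (TP/(TP+FP)):
  0: TP=470, FP=173+31+54+71+21=350 → 470/820 = 0.57317
  1: TP=488, FP=38+33+42+71+22=206 → 488/694 = 0.70317
  2: TP=615, FP=40+180+44+76+11=351 → 615/966 = 0.63665
  3: TP=338, FP=37+168+20+77+16=318 → 338/656 = 0.51524
  4: TP=221, FP=40+174+29+44+12=299 → 221/520 = 0.42500
  5: TP=923, FP=54+182+25+40+80=381 → 923/1304 = 0.70782
Highest is class '5' with precision = 0.7078.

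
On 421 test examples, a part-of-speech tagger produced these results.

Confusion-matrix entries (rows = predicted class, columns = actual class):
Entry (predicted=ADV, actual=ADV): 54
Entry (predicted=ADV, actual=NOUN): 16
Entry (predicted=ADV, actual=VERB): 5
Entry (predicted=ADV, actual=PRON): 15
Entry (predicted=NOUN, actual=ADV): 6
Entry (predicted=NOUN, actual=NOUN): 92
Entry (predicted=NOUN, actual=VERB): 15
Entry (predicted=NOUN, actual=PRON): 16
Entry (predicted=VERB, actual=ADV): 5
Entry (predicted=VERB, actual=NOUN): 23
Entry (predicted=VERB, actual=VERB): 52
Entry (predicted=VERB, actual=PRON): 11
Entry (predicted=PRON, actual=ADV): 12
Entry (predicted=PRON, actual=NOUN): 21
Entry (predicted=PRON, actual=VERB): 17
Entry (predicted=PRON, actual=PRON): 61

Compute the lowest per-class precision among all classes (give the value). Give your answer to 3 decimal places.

0.550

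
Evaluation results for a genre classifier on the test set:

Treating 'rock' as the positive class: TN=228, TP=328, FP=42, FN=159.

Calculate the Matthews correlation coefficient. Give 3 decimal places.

0.496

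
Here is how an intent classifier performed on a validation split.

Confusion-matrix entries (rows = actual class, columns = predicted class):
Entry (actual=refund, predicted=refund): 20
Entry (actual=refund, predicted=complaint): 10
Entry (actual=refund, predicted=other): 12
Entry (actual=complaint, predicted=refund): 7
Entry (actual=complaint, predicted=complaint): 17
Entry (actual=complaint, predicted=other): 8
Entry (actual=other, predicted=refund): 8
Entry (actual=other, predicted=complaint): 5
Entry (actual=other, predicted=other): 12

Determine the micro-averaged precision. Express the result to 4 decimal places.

0.4949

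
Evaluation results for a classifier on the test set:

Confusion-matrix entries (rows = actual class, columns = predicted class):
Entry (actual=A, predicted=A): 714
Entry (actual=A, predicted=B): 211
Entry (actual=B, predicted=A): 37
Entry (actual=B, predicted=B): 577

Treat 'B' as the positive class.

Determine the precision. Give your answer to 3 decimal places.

0.732

Precision = TP/(TP+FP) = 577/(577+211) = 577/788 = 0.732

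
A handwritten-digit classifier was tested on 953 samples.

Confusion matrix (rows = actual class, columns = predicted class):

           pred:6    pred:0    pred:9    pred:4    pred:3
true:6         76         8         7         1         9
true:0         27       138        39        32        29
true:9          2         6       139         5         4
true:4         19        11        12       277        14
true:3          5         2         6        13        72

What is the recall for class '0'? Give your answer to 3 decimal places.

0.521

One-vs-rest for '0': TP = diagonal; FP = other classes predicted '0'; FN = '0' predicted as other.
recall = TP/(TP+FN).
0: TP=138, FN=27+39+32+29=127 → 138/265 = 0.5208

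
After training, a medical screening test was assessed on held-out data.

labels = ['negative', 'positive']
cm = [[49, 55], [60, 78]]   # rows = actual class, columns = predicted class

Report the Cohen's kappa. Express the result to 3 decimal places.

0.036

Observed agreement pₒ = trace/N = 127/242 = 0.5248
Expected agreement pₑ = Σ (rowᵢ·colᵢ)/N² = (104·109 + 138·133)/242² = 0.5070
κ = (pₒ − pₑ)/(1 − pₑ) = (0.5248 − 0.5070)/(1 − 0.5070) = 0.036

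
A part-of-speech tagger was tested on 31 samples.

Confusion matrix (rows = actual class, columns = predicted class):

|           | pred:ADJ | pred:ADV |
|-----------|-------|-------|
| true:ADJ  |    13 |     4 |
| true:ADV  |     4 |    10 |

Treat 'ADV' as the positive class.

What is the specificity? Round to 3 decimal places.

0.765

Specificity = TN/(TN+FP) = 13/(13+4) = 0.765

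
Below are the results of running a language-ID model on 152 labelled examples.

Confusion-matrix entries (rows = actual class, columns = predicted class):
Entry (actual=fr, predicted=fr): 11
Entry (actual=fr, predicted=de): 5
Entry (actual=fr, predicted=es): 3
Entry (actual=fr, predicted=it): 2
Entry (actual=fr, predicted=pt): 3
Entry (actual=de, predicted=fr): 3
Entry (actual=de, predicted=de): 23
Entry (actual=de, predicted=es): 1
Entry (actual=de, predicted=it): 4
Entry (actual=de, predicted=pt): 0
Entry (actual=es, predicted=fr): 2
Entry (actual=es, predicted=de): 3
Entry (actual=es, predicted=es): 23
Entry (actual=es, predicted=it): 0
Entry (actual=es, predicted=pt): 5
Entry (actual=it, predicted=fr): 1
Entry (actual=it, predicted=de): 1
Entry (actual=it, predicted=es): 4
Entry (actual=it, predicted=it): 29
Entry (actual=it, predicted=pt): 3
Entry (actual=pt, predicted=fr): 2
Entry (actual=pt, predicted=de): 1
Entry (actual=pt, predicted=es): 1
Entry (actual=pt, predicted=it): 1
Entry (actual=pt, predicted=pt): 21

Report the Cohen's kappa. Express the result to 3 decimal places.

Observed agreement pₒ = trace/N = 107/152 = 0.7039
Expected agreement pₑ = Σ (rowᵢ·colᵢ)/N² = (24·19 + 31·33 + 33·32 + 38·36 + 26·32)/152² = 0.2049
κ = (pₒ − pₑ)/(1 − pₑ) = (0.7039 − 0.2049)/(1 − 0.2049) = 0.628

0.628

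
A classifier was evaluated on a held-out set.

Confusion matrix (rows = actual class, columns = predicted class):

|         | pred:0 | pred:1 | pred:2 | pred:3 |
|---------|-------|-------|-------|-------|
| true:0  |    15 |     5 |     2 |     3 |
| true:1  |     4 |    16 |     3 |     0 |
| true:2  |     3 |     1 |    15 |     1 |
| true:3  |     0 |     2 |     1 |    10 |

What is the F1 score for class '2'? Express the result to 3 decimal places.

0.732

F1 score = 2·TP/(2·TP+FP+FN).
2: TP=15, FP=2+3+1=6, FN=3+1+1=5 → 30/41 = 0.7317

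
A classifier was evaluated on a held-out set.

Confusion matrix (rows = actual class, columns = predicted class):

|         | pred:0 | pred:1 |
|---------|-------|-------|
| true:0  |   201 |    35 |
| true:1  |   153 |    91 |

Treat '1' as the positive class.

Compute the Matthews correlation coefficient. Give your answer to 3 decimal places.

0.255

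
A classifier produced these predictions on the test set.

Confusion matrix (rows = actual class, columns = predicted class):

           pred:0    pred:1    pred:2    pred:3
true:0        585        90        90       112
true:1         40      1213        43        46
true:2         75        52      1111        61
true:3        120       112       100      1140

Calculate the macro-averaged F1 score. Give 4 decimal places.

Per-class F1 score (2·TP/(2·TP+FP+FN)):
  0: TP=585, FP=40+75+120=235, FN=90+90+112=292 → 1170/1697 = 0.68945
  1: TP=1213, FP=90+52+112=254, FN=40+43+46=129 → 2426/2809 = 0.86365
  2: TP=1111, FP=90+43+100=233, FN=75+52+61=188 → 2222/2643 = 0.84071
  3: TP=1140, FP=112+46+61=219, FN=120+112+100=332 → 2280/2831 = 0.80537
Macro-F1 score = mean = (0.68945 + 0.86365 + 0.84071 + 0.80537) / 4 = 0.7998

0.7998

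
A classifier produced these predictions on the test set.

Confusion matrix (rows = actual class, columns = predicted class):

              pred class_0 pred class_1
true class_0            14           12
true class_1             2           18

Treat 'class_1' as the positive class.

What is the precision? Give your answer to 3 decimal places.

0.600

Precision = TP/(TP+FP) = 18/(18+12) = 18/30 = 0.600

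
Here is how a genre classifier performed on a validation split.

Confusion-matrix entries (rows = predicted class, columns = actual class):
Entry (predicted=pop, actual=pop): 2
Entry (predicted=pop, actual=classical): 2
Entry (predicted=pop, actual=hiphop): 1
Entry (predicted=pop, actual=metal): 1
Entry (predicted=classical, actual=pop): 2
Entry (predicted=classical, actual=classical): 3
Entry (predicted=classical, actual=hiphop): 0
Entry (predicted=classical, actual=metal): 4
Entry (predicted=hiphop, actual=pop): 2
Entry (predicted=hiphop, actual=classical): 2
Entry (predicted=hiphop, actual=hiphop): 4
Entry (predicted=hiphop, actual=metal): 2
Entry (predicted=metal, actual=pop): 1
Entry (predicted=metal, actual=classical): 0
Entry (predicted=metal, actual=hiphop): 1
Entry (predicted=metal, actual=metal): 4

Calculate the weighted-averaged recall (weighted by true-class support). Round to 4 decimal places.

Per-class recall (TP/(TP+FN)):
  pop: TP=2, FN=2+2+1=5 → 2/7 = 0.28571
  classical: TP=3, FN=2+2+0=4 → 3/7 = 0.42857
  hiphop: TP=4, FN=1+0+1=2 → 4/6 = 0.66667
  metal: TP=4, FN=1+4+2=7 → 4/11 = 0.36364
Weighted-recall = Σ (supportᵢ/N)·recallᵢ with N=31: (7/31)·0.28571 + (7/31)·0.42857 + (6/31)·0.66667 + (11/31)·0.36364 = 0.4194

0.4194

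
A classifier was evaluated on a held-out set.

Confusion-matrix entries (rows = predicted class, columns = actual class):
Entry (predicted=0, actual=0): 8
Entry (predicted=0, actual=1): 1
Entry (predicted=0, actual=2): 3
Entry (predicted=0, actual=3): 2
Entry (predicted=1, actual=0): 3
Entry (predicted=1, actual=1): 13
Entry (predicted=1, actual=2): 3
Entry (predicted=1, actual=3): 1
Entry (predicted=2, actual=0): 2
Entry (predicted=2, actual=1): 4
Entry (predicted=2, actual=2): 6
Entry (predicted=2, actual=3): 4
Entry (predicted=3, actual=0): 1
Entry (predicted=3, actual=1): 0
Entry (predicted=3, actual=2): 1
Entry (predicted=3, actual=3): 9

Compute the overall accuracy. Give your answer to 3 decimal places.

0.590

Accuracy = trace / total = (8+13+6+9=36) / 61 = 36/61 = 0.590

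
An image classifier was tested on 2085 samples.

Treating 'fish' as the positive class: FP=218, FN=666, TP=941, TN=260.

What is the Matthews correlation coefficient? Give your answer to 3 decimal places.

MCC = (TP·TN − FP·FN) / √((TP+FP)(TP+FN)(TN+FP)(TN+FN))
Numerator = 941·260 − 218·666 = 99472
Denominator = √(1159·1607·478·926) = √824400404164 = 907964.9796
MCC = 99472 / 907964.9796 = 0.110

0.110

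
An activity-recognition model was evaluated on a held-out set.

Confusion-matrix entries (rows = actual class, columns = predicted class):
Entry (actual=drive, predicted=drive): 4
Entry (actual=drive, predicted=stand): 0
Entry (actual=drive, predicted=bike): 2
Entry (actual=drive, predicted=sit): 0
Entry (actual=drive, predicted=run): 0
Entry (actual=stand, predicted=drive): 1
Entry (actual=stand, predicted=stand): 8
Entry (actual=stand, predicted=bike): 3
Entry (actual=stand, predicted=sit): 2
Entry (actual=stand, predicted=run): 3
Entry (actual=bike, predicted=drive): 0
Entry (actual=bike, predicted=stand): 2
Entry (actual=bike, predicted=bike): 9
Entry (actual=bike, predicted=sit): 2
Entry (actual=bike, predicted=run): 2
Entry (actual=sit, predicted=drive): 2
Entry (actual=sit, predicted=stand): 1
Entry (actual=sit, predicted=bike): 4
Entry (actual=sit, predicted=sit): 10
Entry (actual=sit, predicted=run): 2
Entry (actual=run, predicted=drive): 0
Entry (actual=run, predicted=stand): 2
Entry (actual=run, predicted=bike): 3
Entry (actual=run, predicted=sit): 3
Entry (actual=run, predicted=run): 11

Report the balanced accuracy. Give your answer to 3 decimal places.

Balanced accuracy = mean of per-class recall.
  drive: recall = 4/6 = 0.6667
  stand: recall = 8/17 = 0.4706
  bike: recall = 9/15 = 0.6000
  sit: recall = 10/19 = 0.5263
  run: recall = 11/19 = 0.5789
Mean = (0.6667 + 0.4706 + 0.6000 + 0.5263 + 0.5789) / 5 = 0.569

0.569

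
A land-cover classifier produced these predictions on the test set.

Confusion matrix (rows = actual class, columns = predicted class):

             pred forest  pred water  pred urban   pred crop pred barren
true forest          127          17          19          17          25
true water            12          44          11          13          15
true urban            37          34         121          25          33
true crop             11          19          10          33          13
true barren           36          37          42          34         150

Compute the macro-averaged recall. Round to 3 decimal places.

0.490

Per-class recall (TP/(TP+FN)):
  forest: TP=127, FN=17+19+17+25=78 → 127/205 = 0.6195
  water: TP=44, FN=12+11+13+15=51 → 44/95 = 0.4632
  urban: TP=121, FN=37+34+25+33=129 → 121/250 = 0.4840
  crop: TP=33, FN=11+19+10+13=53 → 33/86 = 0.3837
  barren: TP=150, FN=36+37+42+34=149 → 150/299 = 0.5017
Macro-recall = mean = (0.6195 + 0.4632 + 0.4840 + 0.3837 + 0.5017) / 5 = 0.490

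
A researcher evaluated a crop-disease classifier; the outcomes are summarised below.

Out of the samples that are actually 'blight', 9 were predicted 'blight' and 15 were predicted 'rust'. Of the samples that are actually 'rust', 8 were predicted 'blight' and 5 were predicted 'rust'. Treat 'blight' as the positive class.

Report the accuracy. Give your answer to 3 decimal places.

Accuracy = (TP+TN)/N = (9+5)/37 = 0.378

0.378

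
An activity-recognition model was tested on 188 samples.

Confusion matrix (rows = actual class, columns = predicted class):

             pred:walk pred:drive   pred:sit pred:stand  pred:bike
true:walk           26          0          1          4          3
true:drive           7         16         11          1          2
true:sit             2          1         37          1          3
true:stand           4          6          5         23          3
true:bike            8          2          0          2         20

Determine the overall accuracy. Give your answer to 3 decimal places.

Accuracy = trace / total = (26+16+37+23+20=122) / 188 = 122/188 = 0.649

0.649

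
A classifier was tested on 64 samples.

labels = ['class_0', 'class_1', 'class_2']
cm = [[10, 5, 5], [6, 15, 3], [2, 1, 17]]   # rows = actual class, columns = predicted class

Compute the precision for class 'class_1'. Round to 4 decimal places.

0.7143

Treat 'class_1' as positive and all other classes as negative.
precision = TP/(TP+FP).
class_1: TP=15, FP=5+1=6 → 15/21 = 0.71429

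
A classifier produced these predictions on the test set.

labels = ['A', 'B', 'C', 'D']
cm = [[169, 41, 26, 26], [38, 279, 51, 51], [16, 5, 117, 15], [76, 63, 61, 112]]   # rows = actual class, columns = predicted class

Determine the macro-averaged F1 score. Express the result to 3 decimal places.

0.575

Per-class F1 score (2·TP/(2·TP+FP+FN)):
  A: TP=169, FP=38+16+76=130, FN=41+26+26=93 → 338/561 = 0.6025
  B: TP=279, FP=41+5+63=109, FN=38+51+51=140 → 558/807 = 0.6914
  C: TP=117, FP=26+51+61=138, FN=16+5+15=36 → 234/408 = 0.5735
  D: TP=112, FP=26+51+15=92, FN=76+63+61=200 → 224/516 = 0.4341
Macro-F1 score = mean = (0.6025 + 0.6914 + 0.5735 + 0.4341) / 4 = 0.575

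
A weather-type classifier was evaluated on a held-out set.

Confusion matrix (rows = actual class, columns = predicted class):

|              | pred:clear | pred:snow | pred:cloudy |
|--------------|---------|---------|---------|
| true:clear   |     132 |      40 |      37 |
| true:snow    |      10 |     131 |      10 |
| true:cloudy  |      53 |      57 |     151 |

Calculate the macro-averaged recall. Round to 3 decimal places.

0.693

Per-class recall (TP/(TP+FN)):
  clear: TP=132, FN=40+37=77 → 132/209 = 0.6316
  snow: TP=131, FN=10+10=20 → 131/151 = 0.8675
  cloudy: TP=151, FN=53+57=110 → 151/261 = 0.5785
Macro-recall = mean = (0.6316 + 0.8675 + 0.5785) / 3 = 0.693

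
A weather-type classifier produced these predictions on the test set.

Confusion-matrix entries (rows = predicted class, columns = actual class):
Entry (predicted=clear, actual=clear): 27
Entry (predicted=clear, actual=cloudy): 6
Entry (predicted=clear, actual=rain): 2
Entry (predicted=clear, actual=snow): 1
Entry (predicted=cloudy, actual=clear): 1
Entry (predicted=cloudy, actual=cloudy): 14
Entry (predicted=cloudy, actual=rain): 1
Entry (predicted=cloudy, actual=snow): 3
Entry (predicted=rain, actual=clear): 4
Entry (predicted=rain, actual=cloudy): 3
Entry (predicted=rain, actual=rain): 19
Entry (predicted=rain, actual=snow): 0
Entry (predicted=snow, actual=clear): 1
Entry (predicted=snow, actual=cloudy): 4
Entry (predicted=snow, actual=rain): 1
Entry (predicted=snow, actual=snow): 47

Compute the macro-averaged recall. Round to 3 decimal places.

0.771

Per-class recall (TP/(TP+FN)):
  clear: TP=27, FN=1+4+1=6 → 27/33 = 0.8182
  cloudy: TP=14, FN=6+3+4=13 → 14/27 = 0.5185
  rain: TP=19, FN=2+1+1=4 → 19/23 = 0.8261
  snow: TP=47, FN=1+3+0=4 → 47/51 = 0.9216
Macro-recall = mean = (0.8182 + 0.5185 + 0.8261 + 0.9216) / 4 = 0.771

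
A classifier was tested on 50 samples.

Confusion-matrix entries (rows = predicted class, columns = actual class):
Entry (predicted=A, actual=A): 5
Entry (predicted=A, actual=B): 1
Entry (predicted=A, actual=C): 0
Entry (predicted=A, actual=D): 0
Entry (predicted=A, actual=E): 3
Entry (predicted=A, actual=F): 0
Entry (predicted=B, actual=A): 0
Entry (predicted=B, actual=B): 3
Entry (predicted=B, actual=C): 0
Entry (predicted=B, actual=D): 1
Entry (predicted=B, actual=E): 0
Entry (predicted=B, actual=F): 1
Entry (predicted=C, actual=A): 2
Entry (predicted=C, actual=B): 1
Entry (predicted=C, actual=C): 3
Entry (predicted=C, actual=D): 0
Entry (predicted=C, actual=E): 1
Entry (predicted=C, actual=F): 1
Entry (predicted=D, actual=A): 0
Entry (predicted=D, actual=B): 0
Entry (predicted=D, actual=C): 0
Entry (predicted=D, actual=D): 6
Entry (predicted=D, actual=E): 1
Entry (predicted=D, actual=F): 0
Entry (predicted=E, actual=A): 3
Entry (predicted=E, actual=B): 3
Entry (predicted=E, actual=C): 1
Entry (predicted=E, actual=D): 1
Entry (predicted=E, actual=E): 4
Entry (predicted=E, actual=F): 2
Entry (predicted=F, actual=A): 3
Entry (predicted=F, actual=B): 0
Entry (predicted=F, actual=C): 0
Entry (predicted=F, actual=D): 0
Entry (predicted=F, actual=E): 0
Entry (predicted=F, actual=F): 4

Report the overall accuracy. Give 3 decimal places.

Accuracy = trace / total = (5+3+3+6+4+4=25) / 50 = 25/50 = 0.500

0.500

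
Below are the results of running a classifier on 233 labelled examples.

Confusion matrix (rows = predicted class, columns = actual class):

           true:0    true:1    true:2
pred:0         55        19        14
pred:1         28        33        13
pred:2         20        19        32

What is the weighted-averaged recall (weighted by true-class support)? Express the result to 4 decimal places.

0.5150

Per-class recall (TP/(TP+FN)):
  0: TP=55, FN=28+20=48 → 55/103 = 0.53398
  1: TP=33, FN=19+19=38 → 33/71 = 0.46479
  2: TP=32, FN=14+13=27 → 32/59 = 0.54237
Weighted-recall = Σ (supportᵢ/N)·recallᵢ with N=233: (103/233)·0.53398 + (71/233)·0.46479 + (59/233)·0.54237 = 0.5150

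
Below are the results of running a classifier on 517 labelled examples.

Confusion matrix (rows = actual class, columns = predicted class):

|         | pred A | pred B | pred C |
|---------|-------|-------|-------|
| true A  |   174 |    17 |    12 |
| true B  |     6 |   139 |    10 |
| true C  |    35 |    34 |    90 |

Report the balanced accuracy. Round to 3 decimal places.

0.773

Balanced accuracy = mean of per-class recall.
  A: recall = 174/203 = 0.8571
  B: recall = 139/155 = 0.8968
  C: recall = 90/159 = 0.5660
Mean = (0.8571 + 0.8968 + 0.5660) / 3 = 0.773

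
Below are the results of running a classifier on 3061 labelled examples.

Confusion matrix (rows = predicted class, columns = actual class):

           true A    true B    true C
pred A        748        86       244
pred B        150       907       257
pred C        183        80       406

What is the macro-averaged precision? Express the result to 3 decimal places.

0.664

Per-class precision (TP/(TP+FP)):
  A: TP=748, FP=86+244=330 → 748/1078 = 0.6939
  B: TP=907, FP=150+257=407 → 907/1314 = 0.6903
  C: TP=406, FP=183+80=263 → 406/669 = 0.6069
Macro-precision = mean = (0.6939 + 0.6903 + 0.6069) / 3 = 0.664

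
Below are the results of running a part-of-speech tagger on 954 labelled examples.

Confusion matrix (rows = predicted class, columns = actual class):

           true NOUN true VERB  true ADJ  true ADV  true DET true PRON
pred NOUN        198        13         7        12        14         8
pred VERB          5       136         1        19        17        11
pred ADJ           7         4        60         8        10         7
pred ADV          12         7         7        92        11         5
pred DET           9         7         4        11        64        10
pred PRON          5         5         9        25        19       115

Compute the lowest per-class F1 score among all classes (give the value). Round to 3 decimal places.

Per-class F1 score (2·TP/(2·TP+FP+FN)):
  NOUN: TP=198, FP=13+7+12+14+8=54, FN=5+7+12+9+5=38 → 396/488 = 0.8115
  VERB: TP=136, FP=5+1+19+17+11=53, FN=13+4+7+7+5=36 → 272/361 = 0.7535
  ADJ: TP=60, FP=7+4+8+10+7=36, FN=7+1+7+4+9=28 → 120/184 = 0.6522
  ADV: TP=92, FP=12+7+7+11+5=42, FN=12+19+8+11+25=75 → 184/301 = 0.6113
  DET: TP=64, FP=9+7+4+11+10=41, FN=14+17+10+11+19=71 → 128/240 = 0.5333
  PRON: TP=115, FP=5+5+9+25+19=63, FN=8+11+7+5+10=41 → 230/334 = 0.6886
Lowest is class 'DET' with F1 score = 0.533.

0.533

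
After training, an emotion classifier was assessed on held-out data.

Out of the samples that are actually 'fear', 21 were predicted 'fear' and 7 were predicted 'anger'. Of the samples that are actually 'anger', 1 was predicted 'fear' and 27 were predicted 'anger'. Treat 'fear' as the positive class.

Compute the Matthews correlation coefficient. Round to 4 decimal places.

MCC = (TP·TN − FP·FN) / √((TP+FP)(TP+FN)(TN+FP)(TN+FN))
Numerator = 21·27 − 1·7 = 560
Denominator = √(22·28·28·34) = √586432 = 765.7885
MCC = 560 / 765.7885 = 0.7313

0.7313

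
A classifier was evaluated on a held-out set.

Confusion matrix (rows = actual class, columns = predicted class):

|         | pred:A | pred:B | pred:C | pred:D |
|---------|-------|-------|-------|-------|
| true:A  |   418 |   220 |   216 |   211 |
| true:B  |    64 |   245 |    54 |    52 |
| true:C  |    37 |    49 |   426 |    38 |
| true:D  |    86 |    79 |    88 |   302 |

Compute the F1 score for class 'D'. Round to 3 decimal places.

0.522

Treat 'D' as positive and all other classes as negative.
F1 score = 2·TP/(2·TP+FP+FN).
D: TP=302, FP=211+52+38=301, FN=86+79+88=253 → 604/1158 = 0.5216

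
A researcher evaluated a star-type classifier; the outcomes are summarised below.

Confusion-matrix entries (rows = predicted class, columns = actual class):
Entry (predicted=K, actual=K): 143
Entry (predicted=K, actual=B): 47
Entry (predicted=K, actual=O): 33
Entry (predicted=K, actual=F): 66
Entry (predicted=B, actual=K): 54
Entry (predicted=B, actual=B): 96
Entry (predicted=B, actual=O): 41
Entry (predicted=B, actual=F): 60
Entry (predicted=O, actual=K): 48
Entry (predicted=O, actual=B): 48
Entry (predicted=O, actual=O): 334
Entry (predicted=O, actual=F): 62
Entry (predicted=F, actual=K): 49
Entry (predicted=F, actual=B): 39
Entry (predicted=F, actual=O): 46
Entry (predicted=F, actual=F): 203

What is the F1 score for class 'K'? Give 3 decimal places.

One-vs-rest for 'K': TP = diagonal; FP = other classes predicted 'K'; FN = 'K' predicted as other.
F1 score = 2·TP/(2·TP+FP+FN).
K: TP=143, FP=47+33+66=146, FN=54+48+49=151 → 286/583 = 0.4906

0.491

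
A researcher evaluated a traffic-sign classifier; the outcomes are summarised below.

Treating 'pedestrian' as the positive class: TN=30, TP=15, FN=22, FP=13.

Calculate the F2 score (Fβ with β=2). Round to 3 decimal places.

0.426

Fβ = (1+β²)·TP / ((1+β²)·TP + β²·FN + FP), with β²=4
= 5·15 / (5·15 + 4·22 + 13) = 0.426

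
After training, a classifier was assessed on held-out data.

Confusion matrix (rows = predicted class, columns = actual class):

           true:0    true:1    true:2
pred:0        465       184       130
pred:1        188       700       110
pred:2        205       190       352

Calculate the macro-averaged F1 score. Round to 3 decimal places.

0.590

Per-class F1 score (2·TP/(2·TP+FP+FN)):
  0: TP=465, FP=184+130=314, FN=188+205=393 → 930/1637 = 0.5681
  1: TP=700, FP=188+110=298, FN=184+190=374 → 1400/2072 = 0.6757
  2: TP=352, FP=205+190=395, FN=130+110=240 → 704/1339 = 0.5258
Macro-F1 score = mean = (0.5681 + 0.6757 + 0.5258) / 3 = 0.590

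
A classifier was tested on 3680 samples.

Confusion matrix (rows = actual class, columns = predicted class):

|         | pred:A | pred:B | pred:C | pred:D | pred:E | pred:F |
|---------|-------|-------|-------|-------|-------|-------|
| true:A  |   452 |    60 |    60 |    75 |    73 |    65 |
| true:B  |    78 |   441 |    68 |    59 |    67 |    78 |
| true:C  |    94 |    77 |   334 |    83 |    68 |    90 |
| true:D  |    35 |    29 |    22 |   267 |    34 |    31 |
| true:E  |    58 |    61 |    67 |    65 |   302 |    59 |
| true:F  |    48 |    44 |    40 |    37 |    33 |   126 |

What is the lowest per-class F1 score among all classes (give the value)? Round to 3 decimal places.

0.324

Per-class F1 score (2·TP/(2·TP+FP+FN)):
  A: TP=452, FP=78+94+35+58+48=313, FN=60+60+75+73+65=333 → 904/1550 = 0.5832
  B: TP=441, FP=60+77+29+61+44=271, FN=78+68+59+67+78=350 → 882/1503 = 0.5868
  C: TP=334, FP=60+68+22+67+40=257, FN=94+77+83+68+90=412 → 668/1337 = 0.4996
  D: TP=267, FP=75+59+83+65+37=319, FN=35+29+22+34+31=151 → 534/1004 = 0.5319
  E: TP=302, FP=73+67+68+34+33=275, FN=58+61+67+65+59=310 → 604/1189 = 0.5080
  F: TP=126, FP=65+78+90+31+59=323, FN=48+44+40+37+33=202 → 252/777 = 0.3243
Lowest is class 'F' with F1 score = 0.324.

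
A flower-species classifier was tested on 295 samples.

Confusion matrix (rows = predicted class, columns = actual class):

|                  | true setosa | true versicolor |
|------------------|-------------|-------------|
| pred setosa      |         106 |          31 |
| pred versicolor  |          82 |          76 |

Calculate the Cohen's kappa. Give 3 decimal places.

Observed agreement pₒ = trace/N = 182/295 = 0.6169
Expected agreement pₑ = Σ (rowᵢ·colᵢ)/N² = (188·137 + 107·158)/295² = 0.4902
κ = (pₒ − pₑ)/(1 − pₑ) = (0.6169 − 0.4902)/(1 − 0.4902) = 0.249

0.249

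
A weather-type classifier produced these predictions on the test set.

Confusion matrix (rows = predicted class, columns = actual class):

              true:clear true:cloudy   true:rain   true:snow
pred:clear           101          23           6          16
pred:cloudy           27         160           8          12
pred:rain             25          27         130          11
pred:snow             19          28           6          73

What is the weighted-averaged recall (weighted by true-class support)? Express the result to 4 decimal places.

Per-class recall (TP/(TP+FN)):
  clear: TP=101, FN=27+25+19=71 → 101/172 = 0.58721
  cloudy: TP=160, FN=23+27+28=78 → 160/238 = 0.67227
  rain: TP=130, FN=6+8+6=20 → 130/150 = 0.86667
  snow: TP=73, FN=16+12+11=39 → 73/112 = 0.65179
Weighted-recall = Σ (supportᵢ/N)·recallᵢ with N=672: (172/672)·0.58721 + (238/672)·0.67227 + (150/672)·0.86667 + (112/672)·0.65179 = 0.6905

0.6905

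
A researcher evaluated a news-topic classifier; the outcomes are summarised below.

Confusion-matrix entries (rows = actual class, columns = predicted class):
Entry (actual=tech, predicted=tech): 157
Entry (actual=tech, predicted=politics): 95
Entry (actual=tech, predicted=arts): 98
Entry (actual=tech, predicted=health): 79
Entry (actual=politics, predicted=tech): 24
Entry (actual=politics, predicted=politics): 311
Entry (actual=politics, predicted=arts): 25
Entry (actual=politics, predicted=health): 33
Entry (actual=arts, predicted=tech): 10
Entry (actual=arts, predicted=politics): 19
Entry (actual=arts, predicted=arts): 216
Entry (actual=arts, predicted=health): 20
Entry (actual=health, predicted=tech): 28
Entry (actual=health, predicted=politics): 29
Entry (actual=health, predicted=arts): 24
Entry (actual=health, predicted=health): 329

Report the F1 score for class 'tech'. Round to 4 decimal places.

Treat 'tech' as positive and all other classes as negative.
F1 score = 2·TP/(2·TP+FP+FN).
tech: TP=157, FP=24+10+28=62, FN=95+98+79=272 → 314/648 = 0.48457

0.4846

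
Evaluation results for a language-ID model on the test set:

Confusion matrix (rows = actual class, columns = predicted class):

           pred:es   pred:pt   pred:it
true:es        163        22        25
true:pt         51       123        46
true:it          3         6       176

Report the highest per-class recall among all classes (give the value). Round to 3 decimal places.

0.951

Per-class recall (TP/(TP+FN)):
  es: TP=163, FN=22+25=47 → 163/210 = 0.7762
  pt: TP=123, FN=51+46=97 → 123/220 = 0.5591
  it: TP=176, FN=3+6=9 → 176/185 = 0.9514
Highest is class 'it' with recall = 0.951.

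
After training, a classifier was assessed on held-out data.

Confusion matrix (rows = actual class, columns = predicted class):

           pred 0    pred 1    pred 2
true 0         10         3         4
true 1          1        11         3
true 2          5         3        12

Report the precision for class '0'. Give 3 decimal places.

0.625

One-vs-rest for '0': TP = diagonal; FP = other classes predicted '0'; FN = '0' predicted as other.
precision = TP/(TP+FP).
0: TP=10, FP=1+5=6 → 10/16 = 0.6250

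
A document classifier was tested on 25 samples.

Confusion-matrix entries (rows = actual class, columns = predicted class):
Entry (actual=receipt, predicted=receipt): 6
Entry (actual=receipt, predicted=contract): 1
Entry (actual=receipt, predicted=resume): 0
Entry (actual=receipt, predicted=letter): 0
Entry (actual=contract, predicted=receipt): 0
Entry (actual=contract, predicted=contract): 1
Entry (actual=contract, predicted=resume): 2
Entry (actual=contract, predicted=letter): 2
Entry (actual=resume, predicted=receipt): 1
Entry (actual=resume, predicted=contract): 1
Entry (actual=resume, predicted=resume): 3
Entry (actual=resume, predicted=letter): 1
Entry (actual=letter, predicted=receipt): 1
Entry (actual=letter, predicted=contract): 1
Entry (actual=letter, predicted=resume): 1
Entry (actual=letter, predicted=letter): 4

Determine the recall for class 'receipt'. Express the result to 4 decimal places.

One-vs-rest for 'receipt': TP = diagonal; FP = other classes predicted 'receipt'; FN = 'receipt' predicted as other.
recall = TP/(TP+FN).
receipt: TP=6, FN=1+0+0=1 → 6/7 = 0.85714

0.8571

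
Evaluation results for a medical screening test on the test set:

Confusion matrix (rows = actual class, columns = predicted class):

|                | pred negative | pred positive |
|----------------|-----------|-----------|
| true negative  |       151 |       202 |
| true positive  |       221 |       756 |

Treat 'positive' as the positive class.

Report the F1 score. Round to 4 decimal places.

0.7814

Precision = TP/(TP+FP) = 756/958 = 0.7891
Recall = TP/(TP+FN) = 756/977 = 0.7738
F1 = 2·TP/(2·TP+FP+FN) = 1512/1935 = 0.7814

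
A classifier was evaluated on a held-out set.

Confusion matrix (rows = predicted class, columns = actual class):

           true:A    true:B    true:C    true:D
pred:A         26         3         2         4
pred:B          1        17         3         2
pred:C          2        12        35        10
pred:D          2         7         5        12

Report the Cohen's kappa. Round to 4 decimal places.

Observed agreement pₒ = trace/N = 90/143 = 0.62937
Expected agreement pₑ = Σ (rowᵢ·colᵢ)/N² = (31·35 + 39·23 + 45·59 + 28·26)/143² = 0.26236
κ = (pₒ − pₑ)/(1 − pₑ) = (0.62937 − 0.26236)/(1 − 0.26236) = 0.4975

0.4975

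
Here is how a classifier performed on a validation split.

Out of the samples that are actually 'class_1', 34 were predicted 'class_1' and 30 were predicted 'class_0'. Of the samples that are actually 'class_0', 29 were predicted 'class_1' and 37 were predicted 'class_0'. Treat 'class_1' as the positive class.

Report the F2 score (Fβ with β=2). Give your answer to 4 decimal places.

Fβ = (1+β²)·TP / ((1+β²)·TP + β²·FN + FP), with β²=4
= 5·34 / (5·34 + 4·30 + 29) = 0.5329

0.5329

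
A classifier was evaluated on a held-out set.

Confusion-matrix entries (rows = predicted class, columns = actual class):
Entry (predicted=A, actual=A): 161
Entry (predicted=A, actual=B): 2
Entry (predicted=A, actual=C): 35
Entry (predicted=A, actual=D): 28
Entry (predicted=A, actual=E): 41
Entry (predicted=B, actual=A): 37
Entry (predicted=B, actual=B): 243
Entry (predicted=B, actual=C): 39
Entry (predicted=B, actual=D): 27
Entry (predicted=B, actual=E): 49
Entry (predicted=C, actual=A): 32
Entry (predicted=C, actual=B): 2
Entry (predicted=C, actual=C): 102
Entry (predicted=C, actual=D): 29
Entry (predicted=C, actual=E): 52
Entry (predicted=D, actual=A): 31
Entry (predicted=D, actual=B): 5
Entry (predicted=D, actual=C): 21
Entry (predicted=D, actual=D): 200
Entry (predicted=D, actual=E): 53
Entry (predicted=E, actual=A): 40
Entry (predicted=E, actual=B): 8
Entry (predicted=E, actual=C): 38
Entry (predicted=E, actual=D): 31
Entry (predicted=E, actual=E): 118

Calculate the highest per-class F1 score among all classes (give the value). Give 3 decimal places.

0.742

Per-class F1 score (2·TP/(2·TP+FP+FN)):
  A: TP=161, FP=2+35+28+41=106, FN=37+32+31+40=140 → 322/568 = 0.5669
  B: TP=243, FP=37+39+27+49=152, FN=2+2+5+8=17 → 486/655 = 0.7420
  C: TP=102, FP=32+2+29+52=115, FN=35+39+21+38=133 → 204/452 = 0.4513
  D: TP=200, FP=31+5+21+53=110, FN=28+27+29+31=115 → 400/625 = 0.6400
  E: TP=118, FP=40+8+38+31=117, FN=41+49+52+53=195 → 236/548 = 0.4307
Highest is class 'B' with F1 score = 0.742.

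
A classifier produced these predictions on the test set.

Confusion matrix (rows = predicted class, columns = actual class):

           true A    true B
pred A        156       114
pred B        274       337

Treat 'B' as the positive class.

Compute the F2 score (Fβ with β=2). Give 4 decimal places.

Fβ = (1+β²)·TP / ((1+β²)·TP + β²·FN + FP), with β²=4
= 5·337 / (5·337 + 4·114 + 274) = 0.6977

0.6977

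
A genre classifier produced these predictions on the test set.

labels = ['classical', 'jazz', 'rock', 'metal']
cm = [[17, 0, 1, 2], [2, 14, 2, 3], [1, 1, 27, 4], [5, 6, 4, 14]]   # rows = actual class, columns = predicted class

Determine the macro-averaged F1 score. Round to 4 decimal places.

Per-class F1 score (2·TP/(2·TP+FP+FN)):
  classical: TP=17, FP=2+1+5=8, FN=0+1+2=3 → 34/45 = 0.75556
  jazz: TP=14, FP=0+1+6=7, FN=2+2+3=7 → 28/42 = 0.66667
  rock: TP=27, FP=1+2+4=7, FN=1+1+4=6 → 54/67 = 0.80597
  metal: TP=14, FP=2+3+4=9, FN=5+6+4=15 → 28/52 = 0.53846
Macro-F1 score = mean = (0.75556 + 0.66667 + 0.80597 + 0.53846) / 4 = 0.6917

0.6917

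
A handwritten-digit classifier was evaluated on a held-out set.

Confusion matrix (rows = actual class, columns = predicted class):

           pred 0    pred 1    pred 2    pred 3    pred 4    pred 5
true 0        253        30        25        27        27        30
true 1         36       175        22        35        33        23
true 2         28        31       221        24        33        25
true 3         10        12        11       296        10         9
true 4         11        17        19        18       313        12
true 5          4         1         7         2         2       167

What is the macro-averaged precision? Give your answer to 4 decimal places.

Per-class precision (TP/(TP+FP)):
  0: TP=253, FP=36+28+10+11+4=89 → 253/342 = 0.73977
  1: TP=175, FP=30+31+12+17+1=91 → 175/266 = 0.65789
  2: TP=221, FP=25+22+11+19+7=84 → 221/305 = 0.72459
  3: TP=296, FP=27+35+24+18+2=106 → 296/402 = 0.73632
  4: TP=313, FP=27+33+33+10+2=105 → 313/418 = 0.74880
  5: TP=167, FP=30+23+25+9+12=99 → 167/266 = 0.62782
Macro-precision = mean = (0.73977 + 0.65789 + 0.72459 + 0.73632 + 0.74880 + 0.62782) / 6 = 0.7059

0.7059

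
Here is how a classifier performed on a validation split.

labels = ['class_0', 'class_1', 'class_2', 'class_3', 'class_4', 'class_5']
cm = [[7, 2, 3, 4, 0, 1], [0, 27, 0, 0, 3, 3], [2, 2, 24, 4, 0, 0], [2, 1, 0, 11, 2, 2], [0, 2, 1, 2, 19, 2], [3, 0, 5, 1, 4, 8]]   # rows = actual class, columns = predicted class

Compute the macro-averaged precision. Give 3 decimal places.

Per-class precision (TP/(TP+FP)):
  class_0: TP=7, FP=0+2+2+0+3=7 → 7/14 = 0.5000
  class_1: TP=27, FP=2+2+1+2+0=7 → 27/34 = 0.7941
  class_2: TP=24, FP=3+0+0+1+5=9 → 24/33 = 0.7273
  class_3: TP=11, FP=4+0+4+2+1=11 → 11/22 = 0.5000
  class_4: TP=19, FP=0+3+0+2+4=9 → 19/28 = 0.6786
  class_5: TP=8, FP=1+3+0+2+2=8 → 8/16 = 0.5000
Macro-precision = mean = (0.5000 + 0.7941 + 0.7273 + 0.5000 + 0.6786 + 0.5000) / 6 = 0.617

0.617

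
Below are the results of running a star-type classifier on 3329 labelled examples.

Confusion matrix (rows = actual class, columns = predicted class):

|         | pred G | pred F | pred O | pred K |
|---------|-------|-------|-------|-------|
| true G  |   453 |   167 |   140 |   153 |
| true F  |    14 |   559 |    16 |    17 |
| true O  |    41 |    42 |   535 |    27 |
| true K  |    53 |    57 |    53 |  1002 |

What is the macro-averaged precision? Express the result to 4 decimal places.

0.7600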